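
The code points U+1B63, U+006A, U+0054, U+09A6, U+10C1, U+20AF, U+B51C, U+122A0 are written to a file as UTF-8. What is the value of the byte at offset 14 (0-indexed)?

U+1B63 → 3-byte form E1 AD A3 at offsets 0–2.
U+006A → 1-byte form 6A at offsets 3–3.
U+0054 → 1-byte form 54 at offsets 4–4.
U+09A6 → 3-byte form E0 A6 A6 at offsets 5–7.
U+10C1 → 3-byte form E1 83 81 at offsets 8–10.
U+20AF → 3-byte form E2 82 AF at offsets 11–13.
U+B51C → 3-byte form EB 94 9C at offsets 14–16.
Offset 14 falls in char 7's range; it's byte 1 of EB 94 9C = 0xEB.

0xEB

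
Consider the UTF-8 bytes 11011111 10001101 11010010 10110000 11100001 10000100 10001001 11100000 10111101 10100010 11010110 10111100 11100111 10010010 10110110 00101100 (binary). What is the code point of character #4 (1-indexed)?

U+0F62

Offset 0: leading byte 0xDF = 11011111 → 2-byte char #1 = DF 8D.
Offset 2: leading byte 0xD2 = 11010010 → 2-byte char #2 = D2 B0.
Offset 4: leading byte 0xE1 = 11100001 → 3-byte char #3 = E1 84 89.
Offset 7: leading byte 0xE0 = 11100000 → 3-byte char #4 = E0 BD A2.
Leading byte 0xE0 = 11100000 matches 1110xxxx → 3-byte sequence.
Byte 1: 0xE0 = 11100000, payload 0000 (4 bits).
Byte 2: 0xBD = 10111101 (10xxxxxx ✓), payload 111101.
Byte 3: 0xA2 = 10100010 (10xxxxxx ✓), payload 100010.
Concatenate: 0000111101100010 = 0xF62 (16 bits → U+0F62).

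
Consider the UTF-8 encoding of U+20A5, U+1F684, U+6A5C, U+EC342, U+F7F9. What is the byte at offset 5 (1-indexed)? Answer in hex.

0x9F

1-indexed offset 5 is 0-indexed offset 4.
U+20A5 → 3-byte form E2 82 A5 at offsets 0–2.
U+1F684 → 4-byte form F0 9F 9A 84 at offsets 3–6.
Offset 4 falls in char 2's range; it's byte 2 of F0 9F 9A 84 = 0x9F.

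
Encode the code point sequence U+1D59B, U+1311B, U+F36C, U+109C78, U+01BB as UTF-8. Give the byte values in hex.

U+1D59B: 4-byte form → F0 9D 96 9B.
U+1311B: 4-byte form → F0 93 84 9B.
U+F36C: 3-byte form → EF 8D AC.
U+109C78: 4-byte form → F4 89 B1 B8.
U+01BB: 2-byte form → C6 BB.
Concatenated (17 bytes): F0 9D 96 9B F0 93 84 9B EF 8D AC F4 89 B1 B8 C6 BB.

F0 9D 96 9B F0 93 84 9B EF 8D AC F4 89 B1 B8 C6 BB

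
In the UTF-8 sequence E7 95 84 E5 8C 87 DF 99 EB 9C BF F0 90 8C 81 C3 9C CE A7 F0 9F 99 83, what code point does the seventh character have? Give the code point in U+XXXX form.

U+03A7

Offset 0: leading byte 0xE7 = 11100111 → 3-byte char #1 = E7 95 84.
Offset 3: leading byte 0xE5 = 11100101 → 3-byte char #2 = E5 8C 87.
Offset 6: leading byte 0xDF = 11011111 → 2-byte char #3 = DF 99.
Offset 8: leading byte 0xEB = 11101011 → 3-byte char #4 = EB 9C BF.
Offset 11: leading byte 0xF0 = 11110000 → 4-byte char #5 = F0 90 8C 81.
Offset 15: leading byte 0xC3 = 11000011 → 2-byte char #6 = C3 9C.
Offset 17: leading byte 0xCE = 11001110 → 2-byte char #7 = CE A7.
Leading byte 0xCE = 11001110 matches 110xxxxx → 2-byte sequence.
Byte 1: 0xCE = 11001110, payload 01110 (5 bits).
Byte 2: 0xA7 = 10100111 (10xxxxxx ✓), payload 100111.
Concatenate: 01110100111 = 0x3A7 (11 bits → U+03A7).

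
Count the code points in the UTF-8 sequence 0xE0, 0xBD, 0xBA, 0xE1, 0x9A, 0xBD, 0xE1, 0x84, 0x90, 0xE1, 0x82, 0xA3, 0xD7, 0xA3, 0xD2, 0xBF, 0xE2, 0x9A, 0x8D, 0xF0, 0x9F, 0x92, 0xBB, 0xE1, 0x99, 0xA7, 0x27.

10

Byte at offset 0: 0xE0 = 11100000 → 3-byte char (#1). Advance 3.
Byte at offset 3: 0xE1 = 11100001 → 3-byte char (#2). Advance 3.
Byte at offset 6: 0xE1 = 11100001 → 3-byte char (#3). Advance 3.
Byte at offset 9: 0xE1 = 11100001 → 3-byte char (#4). Advance 3.
Byte at offset 12: 0xD7 = 11010111 → 2-byte char (#5). Advance 2.
Byte at offset 14: 0xD2 = 11010010 → 2-byte char (#6). Advance 2.
Byte at offset 16: 0xE2 = 11100010 → 3-byte char (#7). Advance 3.
Byte at offset 19: 0xF0 = 11110000 → 4-byte char (#8). Advance 4.
Byte at offset 23: 0xE1 = 11100001 → 3-byte char (#9). Advance 3.
Byte at offset 26: 0x27 = 00100111 → 1-byte char (#10). Advance 1.
Reached end at offset 27 after 10 code points.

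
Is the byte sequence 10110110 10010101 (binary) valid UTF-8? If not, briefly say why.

invalid (continuation byte with no leading byte)

Byte 0xB6 = 10110110 has the form 10xxxxxx — a continuation byte — but there is no preceding leading byte.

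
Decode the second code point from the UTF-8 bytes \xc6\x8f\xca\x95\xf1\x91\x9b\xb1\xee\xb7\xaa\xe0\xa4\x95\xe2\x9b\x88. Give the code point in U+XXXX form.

Offset 0: leading byte 0xC6 = 11000110 → 2-byte char #1 = C6 8F.
Offset 2: leading byte 0xCA = 11001010 → 2-byte char #2 = CA 95.
Leading byte 0xCA = 11001010 matches 110xxxxx → 2-byte sequence.
Byte 1: 0xCA = 11001010, payload 01010 (5 bits).
Byte 2: 0x95 = 10010101 (10xxxxxx ✓), payload 010101.
Concatenate: 01010010101 = 0x295 (11 bits → U+0295).

U+0295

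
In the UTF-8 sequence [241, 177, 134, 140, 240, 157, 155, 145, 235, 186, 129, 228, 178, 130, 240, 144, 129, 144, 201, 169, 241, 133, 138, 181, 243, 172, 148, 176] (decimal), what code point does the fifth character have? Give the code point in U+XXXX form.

U+10050

Offset 0: leading byte 0xF1 = 11110001 → 4-byte char #1 = F1 B1 86 8C.
Offset 4: leading byte 0xF0 = 11110000 → 4-byte char #2 = F0 9D 9B 91.
Offset 8: leading byte 0xEB = 11101011 → 3-byte char #3 = EB BA 81.
Offset 11: leading byte 0xE4 = 11100100 → 3-byte char #4 = E4 B2 82.
Offset 14: leading byte 0xF0 = 11110000 → 4-byte char #5 = F0 90 81 90.
Leading byte 0xF0 = 11110000 matches 11110xxx → 4-byte sequence.
Byte 1: 0xF0 = 11110000, payload 000 (3 bits).
Byte 2: 0x90 = 10010000 (10xxxxxx ✓), payload 010000.
Byte 3: 0x81 = 10000001 (10xxxxxx ✓), payload 000001.
Byte 4: 0x90 = 10010000 (10xxxxxx ✓), payload 010000.
Concatenate: 000010000000001010000 = 0x10050 (21 bits → U+10050).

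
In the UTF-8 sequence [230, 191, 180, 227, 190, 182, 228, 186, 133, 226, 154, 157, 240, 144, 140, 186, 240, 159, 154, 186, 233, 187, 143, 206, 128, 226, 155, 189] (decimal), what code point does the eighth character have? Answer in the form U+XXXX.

U+0380

Offset 0: leading byte 0xE6 = 11100110 → 3-byte char #1 = E6 BF B4.
Offset 3: leading byte 0xE3 = 11100011 → 3-byte char #2 = E3 BE B6.
Offset 6: leading byte 0xE4 = 11100100 → 3-byte char #3 = E4 BA 85.
Offset 9: leading byte 0xE2 = 11100010 → 3-byte char #4 = E2 9A 9D.
Offset 12: leading byte 0xF0 = 11110000 → 4-byte char #5 = F0 90 8C BA.
Offset 16: leading byte 0xF0 = 11110000 → 4-byte char #6 = F0 9F 9A BA.
Offset 20: leading byte 0xE9 = 11101001 → 3-byte char #7 = E9 BB 8F.
Offset 23: leading byte 0xCE = 11001110 → 2-byte char #8 = CE 80.
Leading byte 0xCE = 11001110 matches 110xxxxx → 2-byte sequence.
Byte 1: 0xCE = 11001110, payload 01110 (5 bits).
Byte 2: 0x80 = 10000000 (10xxxxxx ✓), payload 000000.
Concatenate: 01110000000 = 0x380 (11 bits → U+0380).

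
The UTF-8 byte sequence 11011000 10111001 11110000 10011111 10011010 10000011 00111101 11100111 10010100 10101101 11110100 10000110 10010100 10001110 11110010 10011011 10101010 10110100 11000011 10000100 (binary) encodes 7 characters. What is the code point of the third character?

U+003D

Offset 0: leading byte 0xD8 = 11011000 → 2-byte char #1 = D8 B9.
Offset 2: leading byte 0xF0 = 11110000 → 4-byte char #2 = F0 9F 9A 83.
Offset 6: leading byte 0x3D = 00111101 → 1-byte char #3 = 3D.
Leading byte 0x3D = 00111101 matches 0xxxxxxx → 1-byte sequence.
Byte 1: 0x3D = 00111101, payload 0111101 (7 bits).
Concatenate: 0111101 = 0x3D (7 bits → U+003D).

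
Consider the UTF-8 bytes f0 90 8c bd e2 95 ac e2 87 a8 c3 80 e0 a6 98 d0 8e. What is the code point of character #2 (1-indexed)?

Offset 0: leading byte 0xF0 = 11110000 → 4-byte char #1 = F0 90 8C BD.
Offset 4: leading byte 0xE2 = 11100010 → 3-byte char #2 = E2 95 AC.
Leading byte 0xE2 = 11100010 matches 1110xxxx → 3-byte sequence.
Byte 1: 0xE2 = 11100010, payload 0010 (4 bits).
Byte 2: 0x95 = 10010101 (10xxxxxx ✓), payload 010101.
Byte 3: 0xAC = 10101100 (10xxxxxx ✓), payload 101100.
Concatenate: 0010010101101100 = 0x256C (16 bits → U+256C).

U+256C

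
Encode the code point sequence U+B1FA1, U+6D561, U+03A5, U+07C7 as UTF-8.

F2 B1 BE A1 F1 AD 95 A1 CE A5 DF 87

U+B1FA1: 4-byte form → F2 B1 BE A1.
U+6D561: 4-byte form → F1 AD 95 A1.
U+03A5: 2-byte form → CE A5.
U+07C7: 2-byte form → DF 87.
Concatenated (12 bytes): F2 B1 BE A1 F1 AD 95 A1 CE A5 DF 87.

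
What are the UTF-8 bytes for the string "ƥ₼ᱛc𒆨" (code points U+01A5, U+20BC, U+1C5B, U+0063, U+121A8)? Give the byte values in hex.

C6 A5 E2 82 BC E1 B1 9B 63 F0 92 86 A8

U+01A5: 2-byte form → C6 A5.
U+20BC: 3-byte form → E2 82 BC.
U+1C5B: 3-byte form → E1 B1 9B.
U+0063: 1-byte form → 63.
U+121A8: 4-byte form → F0 92 86 A8.
Concatenated (13 bytes): C6 A5 E2 82 BC E1 B1 9B 63 F0 92 86 A8.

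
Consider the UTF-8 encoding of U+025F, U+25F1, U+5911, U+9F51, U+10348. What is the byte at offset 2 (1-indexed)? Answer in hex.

0x9F

1-indexed offset 2 is 0-indexed offset 1.
U+025F → 2-byte form C9 9F at offsets 0–1.
Offset 1 falls in char 1's range; it's byte 2 of C9 9F = 0x9F.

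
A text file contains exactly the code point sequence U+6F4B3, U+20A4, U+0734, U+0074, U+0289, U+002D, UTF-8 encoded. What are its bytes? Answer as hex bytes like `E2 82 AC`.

F1 AF 92 B3 E2 82 A4 DC B4 74 CA 89 2D

U+6F4B3: 4-byte form → F1 AF 92 B3.
U+20A4: 3-byte form → E2 82 A4.
U+0734: 2-byte form → DC B4.
U+0074: 1-byte form → 74.
U+0289: 2-byte form → CA 89.
U+002D: 1-byte form → 2D.
Concatenated (13 bytes): F1 AF 92 B3 E2 82 A4 DC B4 74 CA 89 2D.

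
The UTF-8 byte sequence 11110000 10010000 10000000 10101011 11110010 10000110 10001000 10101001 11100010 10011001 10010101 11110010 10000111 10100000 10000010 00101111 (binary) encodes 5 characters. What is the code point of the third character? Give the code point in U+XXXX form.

Offset 0: leading byte 0xF0 = 11110000 → 4-byte char #1 = F0 90 80 AB.
Offset 4: leading byte 0xF2 = 11110010 → 4-byte char #2 = F2 86 88 A9.
Offset 8: leading byte 0xE2 = 11100010 → 3-byte char #3 = E2 99 95.
Leading byte 0xE2 = 11100010 matches 1110xxxx → 3-byte sequence.
Byte 1: 0xE2 = 11100010, payload 0010 (4 bits).
Byte 2: 0x99 = 10011001 (10xxxxxx ✓), payload 011001.
Byte 3: 0x95 = 10010101 (10xxxxxx ✓), payload 010101.
Concatenate: 0010011001010101 = 0x2655 (16 bits → U+2655).

U+2655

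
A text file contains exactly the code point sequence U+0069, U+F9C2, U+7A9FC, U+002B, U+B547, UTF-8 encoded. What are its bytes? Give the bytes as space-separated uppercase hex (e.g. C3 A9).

69 EF A7 82 F1 BA A7 BC 2B EB 95 87

U+0069: 1-byte form → 69.
U+F9C2: 3-byte form → EF A7 82.
U+7A9FC: 4-byte form → F1 BA A7 BC.
U+002B: 1-byte form → 2B.
U+B547: 3-byte form → EB 95 87.
Concatenated (12 bytes): 69 EF A7 82 F1 BA A7 BC 2B EB 95 87.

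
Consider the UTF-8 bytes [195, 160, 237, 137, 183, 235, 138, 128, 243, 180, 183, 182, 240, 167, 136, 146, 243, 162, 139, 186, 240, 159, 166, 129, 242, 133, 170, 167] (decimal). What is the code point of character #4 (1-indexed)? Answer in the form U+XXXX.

Offset 0: leading byte 0xC3 = 11000011 → 2-byte char #1 = C3 A0.
Offset 2: leading byte 0xED = 11101101 → 3-byte char #2 = ED 89 B7.
Offset 5: leading byte 0xEB = 11101011 → 3-byte char #3 = EB 8A 80.
Offset 8: leading byte 0xF3 = 11110011 → 4-byte char #4 = F3 B4 B7 B6.
Leading byte 0xF3 = 11110011 matches 11110xxx → 4-byte sequence.
Byte 1: 0xF3 = 11110011, payload 011 (3 bits).
Byte 2: 0xB4 = 10110100 (10xxxxxx ✓), payload 110100.
Byte 3: 0xB7 = 10110111 (10xxxxxx ✓), payload 110111.
Byte 4: 0xB6 = 10110110 (10xxxxxx ✓), payload 110110.
Concatenate: 011110100110111110110 = 0xF4DF6 (21 bits → U+F4DF6).

U+F4DF6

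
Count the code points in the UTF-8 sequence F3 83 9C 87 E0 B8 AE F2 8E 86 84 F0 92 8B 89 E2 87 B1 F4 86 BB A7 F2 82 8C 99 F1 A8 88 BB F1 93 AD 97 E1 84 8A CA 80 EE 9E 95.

Byte at offset 0: 0xF3 = 11110011 → 4-byte char (#1). Advance 4.
Byte at offset 4: 0xE0 = 11100000 → 3-byte char (#2). Advance 3.
Byte at offset 7: 0xF2 = 11110010 → 4-byte char (#3). Advance 4.
Byte at offset 11: 0xF0 = 11110000 → 4-byte char (#4). Advance 4.
Byte at offset 15: 0xE2 = 11100010 → 3-byte char (#5). Advance 3.
Byte at offset 18: 0xF4 = 11110100 → 4-byte char (#6). Advance 4.
Byte at offset 22: 0xF2 = 11110010 → 4-byte char (#7). Advance 4.
Byte at offset 26: 0xF1 = 11110001 → 4-byte char (#8). Advance 4.
Byte at offset 30: 0xF1 = 11110001 → 4-byte char (#9). Advance 4.
Byte at offset 34: 0xE1 = 11100001 → 3-byte char (#10). Advance 3.
Byte at offset 37: 0xCA = 11001010 → 2-byte char (#11). Advance 2.
Byte at offset 39: 0xEE = 11101110 → 3-byte char (#12). Advance 3.
Reached end at offset 42 after 12 code points.

12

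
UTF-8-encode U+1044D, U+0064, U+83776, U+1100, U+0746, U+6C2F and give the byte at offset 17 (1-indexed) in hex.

1-indexed offset 17 is 0-indexed offset 16.
U+1044D → 4-byte form F0 90 91 8D at offsets 0–3.
U+0064 → 1-byte form 64 at offsets 4–4.
U+83776 → 4-byte form F2 83 9D B6 at offsets 5–8.
U+1100 → 3-byte form E1 84 80 at offsets 9–11.
U+0746 → 2-byte form DD 86 at offsets 12–13.
U+6C2F → 3-byte form E6 B0 AF at offsets 14–16.
Offset 16 falls in char 6's range; it's byte 3 of E6 B0 AF = 0xAF.

0xAF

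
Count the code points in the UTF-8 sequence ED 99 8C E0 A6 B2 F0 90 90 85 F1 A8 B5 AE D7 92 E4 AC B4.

6

Byte at offset 0: 0xED = 11101101 → 3-byte char (#1). Advance 3.
Byte at offset 3: 0xE0 = 11100000 → 3-byte char (#2). Advance 3.
Byte at offset 6: 0xF0 = 11110000 → 4-byte char (#3). Advance 4.
Byte at offset 10: 0xF1 = 11110001 → 4-byte char (#4). Advance 4.
Byte at offset 14: 0xD7 = 11010111 → 2-byte char (#5). Advance 2.
Byte at offset 16: 0xE4 = 11100100 → 3-byte char (#6). Advance 3.
Reached end at offset 19 after 6 code points.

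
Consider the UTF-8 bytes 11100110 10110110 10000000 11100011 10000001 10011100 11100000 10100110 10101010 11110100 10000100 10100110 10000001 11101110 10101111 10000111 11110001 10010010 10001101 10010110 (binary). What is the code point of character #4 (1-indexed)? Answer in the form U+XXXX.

Offset 0: leading byte 0xE6 = 11100110 → 3-byte char #1 = E6 B6 80.
Offset 3: leading byte 0xE3 = 11100011 → 3-byte char #2 = E3 81 9C.
Offset 6: leading byte 0xE0 = 11100000 → 3-byte char #3 = E0 A6 AA.
Offset 9: leading byte 0xF4 = 11110100 → 4-byte char #4 = F4 84 A6 81.
Leading byte 0xF4 = 11110100 matches 11110xxx → 4-byte sequence.
Byte 1: 0xF4 = 11110100, payload 100 (3 bits).
Byte 2: 0x84 = 10000100 (10xxxxxx ✓), payload 000100.
Byte 3: 0xA6 = 10100110 (10xxxxxx ✓), payload 100110.
Byte 4: 0x81 = 10000001 (10xxxxxx ✓), payload 000001.
Concatenate: 100000100100110000001 = 0x104981 (21 bits → U+104981).

U+104981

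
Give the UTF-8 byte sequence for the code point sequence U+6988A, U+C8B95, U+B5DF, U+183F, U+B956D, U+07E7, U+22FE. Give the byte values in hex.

U+6988A: 4-byte form → F1 A9 A2 8A.
U+C8B95: 4-byte form → F3 88 AE 95.
U+B5DF: 3-byte form → EB 97 9F.
U+183F: 3-byte form → E1 A0 BF.
U+B956D: 4-byte form → F2 B9 95 AD.
U+07E7: 2-byte form → DF A7.
U+22FE: 3-byte form → E2 8B BE.
Concatenated (23 bytes): F1 A9 A2 8A F3 88 AE 95 EB 97 9F E1 A0 BF F2 B9 95 AD DF A7 E2 8B BE.

F1 A9 A2 8A F3 88 AE 95 EB 97 9F E1 A0 BF F2 B9 95 AD DF A7 E2 8B BE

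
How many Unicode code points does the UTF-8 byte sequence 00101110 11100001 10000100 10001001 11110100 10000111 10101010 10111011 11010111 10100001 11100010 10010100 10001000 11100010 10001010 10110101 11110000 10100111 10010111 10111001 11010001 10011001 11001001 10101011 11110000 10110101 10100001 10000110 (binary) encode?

10

Byte at offset 0: 0x2E = 00101110 → 1-byte char (#1). Advance 1.
Byte at offset 1: 0xE1 = 11100001 → 3-byte char (#2). Advance 3.
Byte at offset 4: 0xF4 = 11110100 → 4-byte char (#3). Advance 4.
Byte at offset 8: 0xD7 = 11010111 → 2-byte char (#4). Advance 2.
Byte at offset 10: 0xE2 = 11100010 → 3-byte char (#5). Advance 3.
Byte at offset 13: 0xE2 = 11100010 → 3-byte char (#6). Advance 3.
Byte at offset 16: 0xF0 = 11110000 → 4-byte char (#7). Advance 4.
Byte at offset 20: 0xD1 = 11010001 → 2-byte char (#8). Advance 2.
Byte at offset 22: 0xC9 = 11001001 → 2-byte char (#9). Advance 2.
Byte at offset 24: 0xF0 = 11110000 → 4-byte char (#10). Advance 4.
Reached end at offset 28 after 10 code points.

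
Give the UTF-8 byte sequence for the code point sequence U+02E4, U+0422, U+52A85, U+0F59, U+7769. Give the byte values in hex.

CB A4 D0 A2 F1 92 AA 85 E0 BD 99 E7 9D A9

U+02E4: 2-byte form → CB A4.
U+0422: 2-byte form → D0 A2.
U+52A85: 4-byte form → F1 92 AA 85.
U+0F59: 3-byte form → E0 BD 99.
U+7769: 3-byte form → E7 9D A9.
Concatenated (14 bytes): CB A4 D0 A2 F1 92 AA 85 E0 BD 99 E7 9D A9.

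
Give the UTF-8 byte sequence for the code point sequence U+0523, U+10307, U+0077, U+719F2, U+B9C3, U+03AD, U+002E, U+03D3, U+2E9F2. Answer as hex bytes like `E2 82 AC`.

D4 A3 F0 90 8C 87 77 F1 B1 A7 B2 EB A7 83 CE AD 2E CF 93 F0 AE A7 B2

U+0523: 2-byte form → D4 A3.
U+10307: 4-byte form → F0 90 8C 87.
U+0077: 1-byte form → 77.
U+719F2: 4-byte form → F1 B1 A7 B2.
U+B9C3: 3-byte form → EB A7 83.
U+03AD: 2-byte form → CE AD.
U+002E: 1-byte form → 2E.
U+03D3: 2-byte form → CF 93.
U+2E9F2: 4-byte form → F0 AE A7 B2.
Concatenated (23 bytes): D4 A3 F0 90 8C 87 77 F1 B1 A7 B2 EB A7 83 CE AD 2E CF 93 F0 AE A7 B2.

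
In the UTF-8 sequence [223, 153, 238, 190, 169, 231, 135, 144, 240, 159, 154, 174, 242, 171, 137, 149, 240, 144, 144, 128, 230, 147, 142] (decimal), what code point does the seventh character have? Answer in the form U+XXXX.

U+64CE

Offset 0: leading byte 0xDF = 11011111 → 2-byte char #1 = DF 99.
Offset 2: leading byte 0xEE = 11101110 → 3-byte char #2 = EE BE A9.
Offset 5: leading byte 0xE7 = 11100111 → 3-byte char #3 = E7 87 90.
Offset 8: leading byte 0xF0 = 11110000 → 4-byte char #4 = F0 9F 9A AE.
Offset 12: leading byte 0xF2 = 11110010 → 4-byte char #5 = F2 AB 89 95.
Offset 16: leading byte 0xF0 = 11110000 → 4-byte char #6 = F0 90 90 80.
Offset 20: leading byte 0xE6 = 11100110 → 3-byte char #7 = E6 93 8E.
Leading byte 0xE6 = 11100110 matches 1110xxxx → 3-byte sequence.
Byte 1: 0xE6 = 11100110, payload 0110 (4 bits).
Byte 2: 0x93 = 10010011 (10xxxxxx ✓), payload 010011.
Byte 3: 0x8E = 10001110 (10xxxxxx ✓), payload 001110.
Concatenate: 0110010011001110 = 0x64CE (16 bits → U+64CE).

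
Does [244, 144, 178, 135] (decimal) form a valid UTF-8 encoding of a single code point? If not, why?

invalid (encodes a value above U+10FFFF)

Leading byte 0xF4 = 11110100 → 4-byte form.
Payload = 0x110C87, which exceeds U+10FFFF, the maximum Unicode code point. (Leading bytes F5–FF, or F4 followed by ≥ 0x90, are invalid.)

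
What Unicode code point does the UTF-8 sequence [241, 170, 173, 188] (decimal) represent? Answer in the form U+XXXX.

Leading byte 0xF1 = 11110001 matches 11110xxx → 4-byte sequence.
Byte 1: 0xF1 = 11110001, payload 001 (3 bits).
Byte 2: 0xAA = 10101010 (10xxxxxx ✓), payload 101010.
Byte 3: 0xAD = 10101101 (10xxxxxx ✓), payload 101101.
Byte 4: 0xBC = 10111100 (10xxxxxx ✓), payload 111100.
Concatenate: 001101010101101111100 = 0x6AB7C (21 bits → U+6AB7C).

U+6AB7C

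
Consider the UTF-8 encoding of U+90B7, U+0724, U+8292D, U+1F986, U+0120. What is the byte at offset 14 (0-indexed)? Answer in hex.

0xA0

U+90B7 → 3-byte form E9 82 B7 at offsets 0–2.
U+0724 → 2-byte form DC A4 at offsets 3–4.
U+8292D → 4-byte form F2 82 A4 AD at offsets 5–8.
U+1F986 → 4-byte form F0 9F A6 86 at offsets 9–12.
U+0120 → 2-byte form C4 A0 at offsets 13–14.
Offset 14 falls in char 5's range; it's byte 2 of C4 A0 = 0xA0.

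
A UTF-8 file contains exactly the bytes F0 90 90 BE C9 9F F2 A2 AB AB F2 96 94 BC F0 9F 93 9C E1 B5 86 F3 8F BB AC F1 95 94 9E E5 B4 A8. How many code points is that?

9

Byte at offset 0: 0xF0 = 11110000 → 4-byte char (#1). Advance 4.
Byte at offset 4: 0xC9 = 11001001 → 2-byte char (#2). Advance 2.
Byte at offset 6: 0xF2 = 11110010 → 4-byte char (#3). Advance 4.
Byte at offset 10: 0xF2 = 11110010 → 4-byte char (#4). Advance 4.
Byte at offset 14: 0xF0 = 11110000 → 4-byte char (#5). Advance 4.
Byte at offset 18: 0xE1 = 11100001 → 3-byte char (#6). Advance 3.
Byte at offset 21: 0xF3 = 11110011 → 4-byte char (#7). Advance 4.
Byte at offset 25: 0xF1 = 11110001 → 4-byte char (#8). Advance 4.
Byte at offset 29: 0xE5 = 11100101 → 3-byte char (#9). Advance 3.
Reached end at offset 32 after 9 code points.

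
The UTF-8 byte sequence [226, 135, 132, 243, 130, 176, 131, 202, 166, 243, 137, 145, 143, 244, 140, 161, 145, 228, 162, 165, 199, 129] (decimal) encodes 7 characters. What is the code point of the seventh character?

U+01C1

Offset 0: leading byte 0xE2 = 11100010 → 3-byte char #1 = E2 87 84.
Offset 3: leading byte 0xF3 = 11110011 → 4-byte char #2 = F3 82 B0 83.
Offset 7: leading byte 0xCA = 11001010 → 2-byte char #3 = CA A6.
Offset 9: leading byte 0xF3 = 11110011 → 4-byte char #4 = F3 89 91 8F.
Offset 13: leading byte 0xF4 = 11110100 → 4-byte char #5 = F4 8C A1 91.
Offset 17: leading byte 0xE4 = 11100100 → 3-byte char #6 = E4 A2 A5.
Offset 20: leading byte 0xC7 = 11000111 → 2-byte char #7 = C7 81.
Leading byte 0xC7 = 11000111 matches 110xxxxx → 2-byte sequence.
Byte 1: 0xC7 = 11000111, payload 00111 (5 bits).
Byte 2: 0x81 = 10000001 (10xxxxxx ✓), payload 000001.
Concatenate: 00111000001 = 0x1C1 (11 bits → U+01C1).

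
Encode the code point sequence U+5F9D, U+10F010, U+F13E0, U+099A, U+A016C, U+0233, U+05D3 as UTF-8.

E5 BE 9D F4 8F 80 90 F3 B1 8F A0 E0 A6 9A F2 A0 85 AC C8 B3 D7 93

U+5F9D: 3-byte form → E5 BE 9D.
U+10F010: 4-byte form → F4 8F 80 90.
U+F13E0: 4-byte form → F3 B1 8F A0.
U+099A: 3-byte form → E0 A6 9A.
U+A016C: 4-byte form → F2 A0 85 AC.
U+0233: 2-byte form → C8 B3.
U+05D3: 2-byte form → D7 93.
Concatenated (22 bytes): E5 BE 9D F4 8F 80 90 F3 B1 8F A0 E0 A6 9A F2 A0 85 AC C8 B3 D7 93.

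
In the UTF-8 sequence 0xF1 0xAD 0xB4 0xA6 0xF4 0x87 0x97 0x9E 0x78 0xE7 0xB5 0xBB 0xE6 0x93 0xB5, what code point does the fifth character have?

U+64F5

Offset 0: leading byte 0xF1 = 11110001 → 4-byte char #1 = F1 AD B4 A6.
Offset 4: leading byte 0xF4 = 11110100 → 4-byte char #2 = F4 87 97 9E.
Offset 8: leading byte 0x78 = 01111000 → 1-byte char #3 = 78.
Offset 9: leading byte 0xE7 = 11100111 → 3-byte char #4 = E7 B5 BB.
Offset 12: leading byte 0xE6 = 11100110 → 3-byte char #5 = E6 93 B5.
Leading byte 0xE6 = 11100110 matches 1110xxxx → 3-byte sequence.
Byte 1: 0xE6 = 11100110, payload 0110 (4 bits).
Byte 2: 0x93 = 10010011 (10xxxxxx ✓), payload 010011.
Byte 3: 0xB5 = 10110101 (10xxxxxx ✓), payload 110101.
Concatenate: 0110010011110101 = 0x64F5 (16 bits → U+64F5).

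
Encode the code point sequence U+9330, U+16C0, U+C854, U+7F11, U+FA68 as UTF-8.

E9 8C B0 E1 9B 80 EC A1 94 E7 BC 91 EF A9 A8

U+9330: 3-byte form → E9 8C B0.
U+16C0: 3-byte form → E1 9B 80.
U+C854: 3-byte form → EC A1 94.
U+7F11: 3-byte form → E7 BC 91.
U+FA68: 3-byte form → EF A9 A8.
Concatenated (15 bytes): E9 8C B0 E1 9B 80 EC A1 94 E7 BC 91 EF A9 A8.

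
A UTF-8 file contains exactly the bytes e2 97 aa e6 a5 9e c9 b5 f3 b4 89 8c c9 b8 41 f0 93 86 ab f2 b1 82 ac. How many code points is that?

8

Byte at offset 0: 0xE2 = 11100010 → 3-byte char (#1). Advance 3.
Byte at offset 3: 0xE6 = 11100110 → 3-byte char (#2). Advance 3.
Byte at offset 6: 0xC9 = 11001001 → 2-byte char (#3). Advance 2.
Byte at offset 8: 0xF3 = 11110011 → 4-byte char (#4). Advance 4.
Byte at offset 12: 0xC9 = 11001001 → 2-byte char (#5). Advance 2.
Byte at offset 14: 0x41 = 01000001 → 1-byte char (#6). Advance 1.
Byte at offset 15: 0xF0 = 11110000 → 4-byte char (#7). Advance 4.
Byte at offset 19: 0xF2 = 11110010 → 4-byte char (#8). Advance 4.
Reached end at offset 23 after 8 code points.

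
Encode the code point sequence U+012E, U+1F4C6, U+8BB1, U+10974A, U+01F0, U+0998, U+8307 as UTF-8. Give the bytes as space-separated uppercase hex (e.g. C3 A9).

C4 AE F0 9F 93 86 E8 AE B1 F4 89 9D 8A C7 B0 E0 A6 98 E8 8C 87

U+012E: 2-byte form → C4 AE.
U+1F4C6: 4-byte form → F0 9F 93 86.
U+8BB1: 3-byte form → E8 AE B1.
U+10974A: 4-byte form → F4 89 9D 8A.
U+01F0: 2-byte form → C7 B0.
U+0998: 3-byte form → E0 A6 98.
U+8307: 3-byte form → E8 8C 87.
Concatenated (21 bytes): C4 AE F0 9F 93 86 E8 AE B1 F4 89 9D 8A C7 B0 E0 A6 98 E8 8C 87.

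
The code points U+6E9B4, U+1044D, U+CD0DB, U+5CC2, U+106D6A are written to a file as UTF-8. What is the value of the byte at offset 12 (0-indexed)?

0xE5

U+6E9B4 → 4-byte form F1 AE A6 B4 at offsets 0–3.
U+1044D → 4-byte form F0 90 91 8D at offsets 4–7.
U+CD0DB → 4-byte form F3 8D 83 9B at offsets 8–11.
U+5CC2 → 3-byte form E5 B3 82 at offsets 12–14.
Offset 12 falls in char 4's range; it's byte 1 of E5 B3 82 = 0xE5.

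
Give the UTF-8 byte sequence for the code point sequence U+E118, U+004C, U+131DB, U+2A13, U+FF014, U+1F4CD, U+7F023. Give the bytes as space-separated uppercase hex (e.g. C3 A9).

EE 84 98 4C F0 93 87 9B E2 A8 93 F3 BF 80 94 F0 9F 93 8D F1 BF 80 A3

U+E118: 3-byte form → EE 84 98.
U+004C: 1-byte form → 4C.
U+131DB: 4-byte form → F0 93 87 9B.
U+2A13: 3-byte form → E2 A8 93.
U+FF014: 4-byte form → F3 BF 80 94.
U+1F4CD: 4-byte form → F0 9F 93 8D.
U+7F023: 4-byte form → F1 BF 80 A3.
Concatenated (23 bytes): EE 84 98 4C F0 93 87 9B E2 A8 93 F3 BF 80 94 F0 9F 93 8D F1 BF 80 A3.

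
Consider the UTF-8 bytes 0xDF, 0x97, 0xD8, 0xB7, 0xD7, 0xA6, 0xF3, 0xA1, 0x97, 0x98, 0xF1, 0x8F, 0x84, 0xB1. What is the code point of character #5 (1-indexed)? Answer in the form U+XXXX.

Offset 0: leading byte 0xDF = 11011111 → 2-byte char #1 = DF 97.
Offset 2: leading byte 0xD8 = 11011000 → 2-byte char #2 = D8 B7.
Offset 4: leading byte 0xD7 = 11010111 → 2-byte char #3 = D7 A6.
Offset 6: leading byte 0xF3 = 11110011 → 4-byte char #4 = F3 A1 97 98.
Offset 10: leading byte 0xF1 = 11110001 → 4-byte char #5 = F1 8F 84 B1.
Leading byte 0xF1 = 11110001 matches 11110xxx → 4-byte sequence.
Byte 1: 0xF1 = 11110001, payload 001 (3 bits).
Byte 2: 0x8F = 10001111 (10xxxxxx ✓), payload 001111.
Byte 3: 0x84 = 10000100 (10xxxxxx ✓), payload 000100.
Byte 4: 0xB1 = 10110001 (10xxxxxx ✓), payload 110001.
Concatenate: 001001111000100110001 = 0x4F131 (21 bits → U+4F131).

U+4F131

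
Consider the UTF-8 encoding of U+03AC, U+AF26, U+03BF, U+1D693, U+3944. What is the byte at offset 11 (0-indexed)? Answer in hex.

0xE3

U+03AC → 2-byte form CE AC at offsets 0–1.
U+AF26 → 3-byte form EA BC A6 at offsets 2–4.
U+03BF → 2-byte form CE BF at offsets 5–6.
U+1D693 → 4-byte form F0 9D 9A 93 at offsets 7–10.
U+3944 → 3-byte form E3 A5 84 at offsets 11–13.
Offset 11 falls in char 5's range; it's byte 1 of E3 A5 84 = 0xE3.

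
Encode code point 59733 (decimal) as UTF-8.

EE A5 95

U+E955 = 0xE955 = 59733 decimal. In range U+0800–U+FFFF → 3-byte form: 1110xxxx 10xxxxxx 10xxxxxx.
Binary (16 bits): 1110100101010101.
Split 4+6+6: 1110 | 100101 | 010101.
Byte 1: 11101110 = 0xEE.
Byte 2: 10100101 = 0xA5.
Byte 3: 10010101 = 0x95.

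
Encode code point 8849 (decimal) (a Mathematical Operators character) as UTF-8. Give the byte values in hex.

U+2291 = 0x2291 = 8849 decimal. In range U+0800–U+FFFF → 3-byte form: 1110xxxx 10xxxxxx 10xxxxxx.
Binary (16 bits): 0010001010010001.
Split 4+6+6: 0010 | 001010 | 010001.
Byte 1: 11100010 = 0xE2.
Byte 2: 10001010 = 0x8A.
Byte 3: 10010001 = 0x91.

E2 8A 91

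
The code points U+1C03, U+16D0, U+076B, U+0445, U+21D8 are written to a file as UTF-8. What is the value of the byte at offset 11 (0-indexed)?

0x87

U+1C03 → 3-byte form E1 B0 83 at offsets 0–2.
U+16D0 → 3-byte form E1 9B 90 at offsets 3–5.
U+076B → 2-byte form DD AB at offsets 6–7.
U+0445 → 2-byte form D1 85 at offsets 8–9.
U+21D8 → 3-byte form E2 87 98 at offsets 10–12.
Offset 11 falls in char 5's range; it's byte 2 of E2 87 98 = 0x87.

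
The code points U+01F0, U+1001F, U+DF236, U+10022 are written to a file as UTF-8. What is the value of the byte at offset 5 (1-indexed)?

1-indexed offset 5 is 0-indexed offset 4.
U+01F0 → 2-byte form C7 B0 at offsets 0–1.
U+1001F → 4-byte form F0 90 80 9F at offsets 2–5.
Offset 4 falls in char 2's range; it's byte 3 of F0 90 80 9F = 0x80.

0x80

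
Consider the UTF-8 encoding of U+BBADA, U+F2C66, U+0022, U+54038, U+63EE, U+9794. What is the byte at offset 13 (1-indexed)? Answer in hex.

1-indexed offset 13 is 0-indexed offset 12.
U+BBADA → 4-byte form F2 BB AB 9A at offsets 0–3.
U+F2C66 → 4-byte form F3 B2 B1 A6 at offsets 4–7.
U+0022 → 1-byte form 22 at offsets 8–8.
U+54038 → 4-byte form F1 94 80 B8 at offsets 9–12.
Offset 12 falls in char 4's range; it's byte 4 of F1 94 80 B8 = 0xB8.

0xB8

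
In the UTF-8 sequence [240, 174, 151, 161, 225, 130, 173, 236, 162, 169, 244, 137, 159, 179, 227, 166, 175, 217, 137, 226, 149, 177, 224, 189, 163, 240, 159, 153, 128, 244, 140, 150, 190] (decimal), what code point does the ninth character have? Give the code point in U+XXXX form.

U+1F640

Offset 0: leading byte 0xF0 = 11110000 → 4-byte char #1 = F0 AE 97 A1.
Offset 4: leading byte 0xE1 = 11100001 → 3-byte char #2 = E1 82 AD.
Offset 7: leading byte 0xEC = 11101100 → 3-byte char #3 = EC A2 A9.
Offset 10: leading byte 0xF4 = 11110100 → 4-byte char #4 = F4 89 9F B3.
Offset 14: leading byte 0xE3 = 11100011 → 3-byte char #5 = E3 A6 AF.
Offset 17: leading byte 0xD9 = 11011001 → 2-byte char #6 = D9 89.
Offset 19: leading byte 0xE2 = 11100010 → 3-byte char #7 = E2 95 B1.
Offset 22: leading byte 0xE0 = 11100000 → 3-byte char #8 = E0 BD A3.
Offset 25: leading byte 0xF0 = 11110000 → 4-byte char #9 = F0 9F 99 80.
Leading byte 0xF0 = 11110000 matches 11110xxx → 4-byte sequence.
Byte 1: 0xF0 = 11110000, payload 000 (3 bits).
Byte 2: 0x9F = 10011111 (10xxxxxx ✓), payload 011111.
Byte 3: 0x99 = 10011001 (10xxxxxx ✓), payload 011001.
Byte 4: 0x80 = 10000000 (10xxxxxx ✓), payload 000000.
Concatenate: 000011111011001000000 = 0x1F640 (21 bits → U+1F640).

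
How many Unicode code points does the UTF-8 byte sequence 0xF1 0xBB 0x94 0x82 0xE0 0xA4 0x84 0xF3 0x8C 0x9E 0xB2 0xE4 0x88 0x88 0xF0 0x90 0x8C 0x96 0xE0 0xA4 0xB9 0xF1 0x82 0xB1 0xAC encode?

Byte at offset 0: 0xF1 = 11110001 → 4-byte char (#1). Advance 4.
Byte at offset 4: 0xE0 = 11100000 → 3-byte char (#2). Advance 3.
Byte at offset 7: 0xF3 = 11110011 → 4-byte char (#3). Advance 4.
Byte at offset 11: 0xE4 = 11100100 → 3-byte char (#4). Advance 3.
Byte at offset 14: 0xF0 = 11110000 → 4-byte char (#5). Advance 4.
Byte at offset 18: 0xE0 = 11100000 → 3-byte char (#6). Advance 3.
Byte at offset 21: 0xF1 = 11110001 → 4-byte char (#7). Advance 4.
Reached end at offset 25 after 7 code points.

7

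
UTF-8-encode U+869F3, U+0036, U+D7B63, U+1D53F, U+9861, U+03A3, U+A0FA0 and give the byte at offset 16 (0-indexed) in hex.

0xCE

U+869F3 → 4-byte form F2 86 A7 B3 at offsets 0–3.
U+0036 → 1-byte form 36 at offsets 4–4.
U+D7B63 → 4-byte form F3 97 AD A3 at offsets 5–8.
U+1D53F → 4-byte form F0 9D 94 BF at offsets 9–12.
U+9861 → 3-byte form E9 A1 A1 at offsets 13–15.
U+03A3 → 2-byte form CE A3 at offsets 16–17.
Offset 16 falls in char 6's range; it's byte 1 of CE A3 = 0xCE.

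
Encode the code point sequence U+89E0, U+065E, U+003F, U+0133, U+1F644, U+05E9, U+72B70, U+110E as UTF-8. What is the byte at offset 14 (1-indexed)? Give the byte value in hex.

1-indexed offset 14 is 0-indexed offset 13.
U+89E0 → 3-byte form E8 A7 A0 at offsets 0–2.
U+065E → 2-byte form D9 9E at offsets 3–4.
U+003F → 1-byte form 3F at offsets 5–5.
U+0133 → 2-byte form C4 B3 at offsets 6–7.
U+1F644 → 4-byte form F0 9F 99 84 at offsets 8–11.
U+05E9 → 2-byte form D7 A9 at offsets 12–13.
Offset 13 falls in char 6's range; it's byte 2 of D7 A9 = 0xA9.

0xA9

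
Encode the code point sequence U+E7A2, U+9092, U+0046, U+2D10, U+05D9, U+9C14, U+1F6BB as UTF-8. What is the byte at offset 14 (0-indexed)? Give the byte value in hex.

0x94

U+E7A2 → 3-byte form EE 9E A2 at offsets 0–2.
U+9092 → 3-byte form E9 82 92 at offsets 3–5.
U+0046 → 1-byte form 46 at offsets 6–6.
U+2D10 → 3-byte form E2 B4 90 at offsets 7–9.
U+05D9 → 2-byte form D7 99 at offsets 10–11.
U+9C14 → 3-byte form E9 B0 94 at offsets 12–14.
Offset 14 falls in char 6's range; it's byte 3 of E9 B0 94 = 0x94.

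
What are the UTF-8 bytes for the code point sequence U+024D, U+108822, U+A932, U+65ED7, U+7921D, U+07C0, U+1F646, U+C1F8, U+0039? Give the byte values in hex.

C9 8D F4 88 A0 A2 EA A4 B2 F1 A5 BB 97 F1 B9 88 9D DF 80 F0 9F 99 86 EC 87 B8 39

U+024D: 2-byte form → C9 8D.
U+108822: 4-byte form → F4 88 A0 A2.
U+A932: 3-byte form → EA A4 B2.
U+65ED7: 4-byte form → F1 A5 BB 97.
U+7921D: 4-byte form → F1 B9 88 9D.
U+07C0: 2-byte form → DF 80.
U+1F646: 4-byte form → F0 9F 99 86.
U+C1F8: 3-byte form → EC 87 B8.
U+0039: 1-byte form → 39.
Concatenated (27 bytes): C9 8D F4 88 A0 A2 EA A4 B2 F1 A5 BB 97 F1 B9 88 9D DF 80 F0 9F 99 86 EC 87 B8 39.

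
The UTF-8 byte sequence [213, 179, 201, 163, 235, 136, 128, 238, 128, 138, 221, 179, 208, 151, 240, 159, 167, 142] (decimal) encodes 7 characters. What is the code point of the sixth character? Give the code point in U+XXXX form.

Offset 0: leading byte 0xD5 = 11010101 → 2-byte char #1 = D5 B3.
Offset 2: leading byte 0xC9 = 11001001 → 2-byte char #2 = C9 A3.
Offset 4: leading byte 0xEB = 11101011 → 3-byte char #3 = EB 88 80.
Offset 7: leading byte 0xEE = 11101110 → 3-byte char #4 = EE 80 8A.
Offset 10: leading byte 0xDD = 11011101 → 2-byte char #5 = DD B3.
Offset 12: leading byte 0xD0 = 11010000 → 2-byte char #6 = D0 97.
Leading byte 0xD0 = 11010000 matches 110xxxxx → 2-byte sequence.
Byte 1: 0xD0 = 11010000, payload 10000 (5 bits).
Byte 2: 0x97 = 10010111 (10xxxxxx ✓), payload 010111.
Concatenate: 10000010111 = 0x417 (11 bits → U+0417).

U+0417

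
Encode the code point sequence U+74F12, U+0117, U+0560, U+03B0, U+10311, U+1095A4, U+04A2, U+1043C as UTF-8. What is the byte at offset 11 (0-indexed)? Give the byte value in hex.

U+74F12 → 4-byte form F1 B4 BC 92 at offsets 0–3.
U+0117 → 2-byte form C4 97 at offsets 4–5.
U+0560 → 2-byte form D5 A0 at offsets 6–7.
U+03B0 → 2-byte form CE B0 at offsets 8–9.
U+10311 → 4-byte form F0 90 8C 91 at offsets 10–13.
Offset 11 falls in char 5's range; it's byte 2 of F0 90 8C 91 = 0x90.

0x90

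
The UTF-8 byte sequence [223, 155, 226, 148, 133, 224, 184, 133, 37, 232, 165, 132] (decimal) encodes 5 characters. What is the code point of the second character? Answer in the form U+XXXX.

Offset 0: leading byte 0xDF = 11011111 → 2-byte char #1 = DF 9B.
Offset 2: leading byte 0xE2 = 11100010 → 3-byte char #2 = E2 94 85.
Leading byte 0xE2 = 11100010 matches 1110xxxx → 3-byte sequence.
Byte 1: 0xE2 = 11100010, payload 0010 (4 bits).
Byte 2: 0x94 = 10010100 (10xxxxxx ✓), payload 010100.
Byte 3: 0x85 = 10000101 (10xxxxxx ✓), payload 000101.
Concatenate: 0010010100000101 = 0x2505 (16 bits → U+2505).

U+2505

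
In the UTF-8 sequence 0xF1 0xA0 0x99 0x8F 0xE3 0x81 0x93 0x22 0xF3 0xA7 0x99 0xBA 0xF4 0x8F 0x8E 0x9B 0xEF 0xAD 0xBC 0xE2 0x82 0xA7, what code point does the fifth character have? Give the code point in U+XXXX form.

U+10F39B

Offset 0: leading byte 0xF1 = 11110001 → 4-byte char #1 = F1 A0 99 8F.
Offset 4: leading byte 0xE3 = 11100011 → 3-byte char #2 = E3 81 93.
Offset 7: leading byte 0x22 = 00100010 → 1-byte char #3 = 22.
Offset 8: leading byte 0xF3 = 11110011 → 4-byte char #4 = F3 A7 99 BA.
Offset 12: leading byte 0xF4 = 11110100 → 4-byte char #5 = F4 8F 8E 9B.
Leading byte 0xF4 = 11110100 matches 11110xxx → 4-byte sequence.
Byte 1: 0xF4 = 11110100, payload 100 (3 bits).
Byte 2: 0x8F = 10001111 (10xxxxxx ✓), payload 001111.
Byte 3: 0x8E = 10001110 (10xxxxxx ✓), payload 001110.
Byte 4: 0x9B = 10011011 (10xxxxxx ✓), payload 011011.
Concatenate: 100001111001110011011 = 0x10F39B (21 bits → U+10F39B).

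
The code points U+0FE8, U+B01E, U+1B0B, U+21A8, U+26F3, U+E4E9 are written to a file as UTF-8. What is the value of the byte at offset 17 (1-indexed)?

1-indexed offset 17 is 0-indexed offset 16.
U+0FE8 → 3-byte form E0 BF A8 at offsets 0–2.
U+B01E → 3-byte form EB 80 9E at offsets 3–5.
U+1B0B → 3-byte form E1 AC 8B at offsets 6–8.
U+21A8 → 3-byte form E2 86 A8 at offsets 9–11.
U+26F3 → 3-byte form E2 9B B3 at offsets 12–14.
U+E4E9 → 3-byte form EE 93 A9 at offsets 15–17.
Offset 16 falls in char 6's range; it's byte 2 of EE 93 A9 = 0x93.

0x93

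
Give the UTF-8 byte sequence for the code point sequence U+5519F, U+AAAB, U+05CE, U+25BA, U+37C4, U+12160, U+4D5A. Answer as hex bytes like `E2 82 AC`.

U+5519F: 4-byte form → F1 95 86 9F.
U+AAAB: 3-byte form → EA AA AB.
U+05CE: 2-byte form → D7 8E.
U+25BA: 3-byte form → E2 96 BA.
U+37C4: 3-byte form → E3 9F 84.
U+12160: 4-byte form → F0 92 85 A0.
U+4D5A: 3-byte form → E4 B5 9A.
Concatenated (22 bytes): F1 95 86 9F EA AA AB D7 8E E2 96 BA E3 9F 84 F0 92 85 A0 E4 B5 9A.

F1 95 86 9F EA AA AB D7 8E E2 96 BA E3 9F 84 F0 92 85 A0 E4 B5 9A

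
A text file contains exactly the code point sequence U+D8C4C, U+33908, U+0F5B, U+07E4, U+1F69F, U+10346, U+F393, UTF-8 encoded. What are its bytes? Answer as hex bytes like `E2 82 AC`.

F3 98 B1 8C F0 B3 A4 88 E0 BD 9B DF A4 F0 9F 9A 9F F0 90 8D 86 EF 8E 93

U+D8C4C: 4-byte form → F3 98 B1 8C.
U+33908: 4-byte form → F0 B3 A4 88.
U+0F5B: 3-byte form → E0 BD 9B.
U+07E4: 2-byte form → DF A4.
U+1F69F: 4-byte form → F0 9F 9A 9F.
U+10346: 4-byte form → F0 90 8D 86.
U+F393: 3-byte form → EF 8E 93.
Concatenated (24 bytes): F3 98 B1 8C F0 B3 A4 88 E0 BD 9B DF A4 F0 9F 9A 9F F0 90 8D 86 EF 8E 93.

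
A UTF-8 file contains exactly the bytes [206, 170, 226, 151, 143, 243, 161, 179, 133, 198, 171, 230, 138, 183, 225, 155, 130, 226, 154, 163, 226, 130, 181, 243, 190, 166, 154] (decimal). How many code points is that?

Byte at offset 0: 0xCE = 11001110 → 2-byte char (#1). Advance 2.
Byte at offset 2: 0xE2 = 11100010 → 3-byte char (#2). Advance 3.
Byte at offset 5: 0xF3 = 11110011 → 4-byte char (#3). Advance 4.
Byte at offset 9: 0xC6 = 11000110 → 2-byte char (#4). Advance 2.
Byte at offset 11: 0xE6 = 11100110 → 3-byte char (#5). Advance 3.
Byte at offset 14: 0xE1 = 11100001 → 3-byte char (#6). Advance 3.
Byte at offset 17: 0xE2 = 11100010 → 3-byte char (#7). Advance 3.
Byte at offset 20: 0xE2 = 11100010 → 3-byte char (#8). Advance 3.
Byte at offset 23: 0xF3 = 11110011 → 4-byte char (#9). Advance 4.
Reached end at offset 27 after 9 code points.

9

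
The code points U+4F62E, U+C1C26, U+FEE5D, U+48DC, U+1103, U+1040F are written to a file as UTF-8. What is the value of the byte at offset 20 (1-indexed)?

1-indexed offset 20 is 0-indexed offset 19.
U+4F62E → 4-byte form F1 8F 98 AE at offsets 0–3.
U+C1C26 → 4-byte form F3 81 B0 A6 at offsets 4–7.
U+FEE5D → 4-byte form F3 BE B9 9D at offsets 8–11.
U+48DC → 3-byte form E4 A3 9C at offsets 12–14.
U+1103 → 3-byte form E1 84 83 at offsets 15–17.
U+1040F → 4-byte form F0 90 90 8F at offsets 18–21.
Offset 19 falls in char 6's range; it's byte 2 of F0 90 90 8F = 0x90.

0x90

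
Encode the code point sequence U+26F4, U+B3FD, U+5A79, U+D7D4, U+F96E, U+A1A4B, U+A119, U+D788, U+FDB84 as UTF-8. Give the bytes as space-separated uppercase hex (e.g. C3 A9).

U+26F4: 3-byte form → E2 9B B4.
U+B3FD: 3-byte form → EB 8F BD.
U+5A79: 3-byte form → E5 A9 B9.
U+D7D4: 3-byte form → ED 9F 94.
U+F96E: 3-byte form → EF A5 AE.
U+A1A4B: 4-byte form → F2 A1 A9 8B.
U+A119: 3-byte form → EA 84 99.
U+D788: 3-byte form → ED 9E 88.
U+FDB84: 4-byte form → F3 BD AE 84.
Concatenated (29 bytes): E2 9B B4 EB 8F BD E5 A9 B9 ED 9F 94 EF A5 AE F2 A1 A9 8B EA 84 99 ED 9E 88 F3 BD AE 84.

E2 9B B4 EB 8F BD E5 A9 B9 ED 9F 94 EF A5 AE F2 A1 A9 8B EA 84 99 ED 9E 88 F3 BD AE 84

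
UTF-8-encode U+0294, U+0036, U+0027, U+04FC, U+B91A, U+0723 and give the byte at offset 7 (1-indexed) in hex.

0xEB

1-indexed offset 7 is 0-indexed offset 6.
U+0294 → 2-byte form CA 94 at offsets 0–1.
U+0036 → 1-byte form 36 at offsets 2–2.
U+0027 → 1-byte form 27 at offsets 3–3.
U+04FC → 2-byte form D3 BC at offsets 4–5.
U+B91A → 3-byte form EB A4 9A at offsets 6–8.
Offset 6 falls in char 5's range; it's byte 1 of EB A4 9A = 0xEB.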